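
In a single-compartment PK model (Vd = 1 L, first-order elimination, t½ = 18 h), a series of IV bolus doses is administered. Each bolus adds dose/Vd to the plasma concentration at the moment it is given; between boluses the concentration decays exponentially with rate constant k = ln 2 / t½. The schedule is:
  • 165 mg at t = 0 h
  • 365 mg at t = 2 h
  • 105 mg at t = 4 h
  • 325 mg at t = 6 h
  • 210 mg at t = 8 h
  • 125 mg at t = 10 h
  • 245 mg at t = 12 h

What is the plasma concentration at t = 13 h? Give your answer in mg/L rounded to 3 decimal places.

k = ln 2 / 18 = 0.03851 per h
Dose 1 (165 mg at t=0 h): 165·exp(−0.03851·13) = 100.017 mg/L
Dose 2 (365 mg at t=2 h): 365·exp(−0.03851·11) = 238.963 mg/L
Dose 3 (105 mg at t=4 h): 105·exp(−0.03851·9) = 74.246 mg/L
Dose 4 (325 mg at t=6 h): 325·exp(−0.03851·7) = 248.208 mg/L
Dose 5 (210 mg at t=8 h): 210·exp(−0.03851·5) = 173.221 mg/L
Dose 6 (125 mg at t=10 h): 125·exp(−0.03851·3) = 111.362 mg/L
Dose 7 (245 mg at t=12 h): 245·exp(−0.03851·1) = 235.745 mg/L
C(13) = 100.017 + 238.963 + 74.246 + 248.208 + 173.221 + 111.362 + 235.745 = 1181.762 mg/L

1181.762 mg/L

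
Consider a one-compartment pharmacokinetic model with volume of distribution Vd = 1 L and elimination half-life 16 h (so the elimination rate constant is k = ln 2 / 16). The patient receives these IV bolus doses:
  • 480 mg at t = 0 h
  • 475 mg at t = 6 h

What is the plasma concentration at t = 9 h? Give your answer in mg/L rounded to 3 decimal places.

742.131 mg/L

k = ln 2 / 16 = 0.04332 per h
Dose 1 (480 mg at t=0 h): 480·exp(−0.04332·9) = 325.021 mg/L
Dose 2 (475 mg at t=6 h): 475·exp(−0.04332·3) = 417.110 mg/L
C(9) = 325.021 + 417.110 = 742.131 mg/L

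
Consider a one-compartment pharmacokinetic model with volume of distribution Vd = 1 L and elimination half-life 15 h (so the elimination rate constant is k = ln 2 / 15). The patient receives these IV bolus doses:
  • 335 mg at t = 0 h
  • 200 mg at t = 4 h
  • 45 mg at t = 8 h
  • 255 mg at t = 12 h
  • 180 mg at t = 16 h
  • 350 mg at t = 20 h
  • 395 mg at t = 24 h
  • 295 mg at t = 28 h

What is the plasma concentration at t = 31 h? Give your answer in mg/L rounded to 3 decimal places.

k = ln 2 / 15 = 0.04621 per h
Dose 1 (335 mg at t=0 h): 335·exp(−0.04621·31) = 79.968 mg/L
Dose 2 (200 mg at t=4 h): 200·exp(−0.04621·27) = 57.435 mg/L
Dose 3 (45 mg at t=8 h): 45·exp(−0.04621·23) = 15.547 mg/L
Dose 4 (255 mg at t=12 h): 255·exp(−0.04621·19) = 105.983 mg/L
Dose 5 (180 mg at t=16 h): 180·exp(−0.04621·15) = 90.000 mg/L
Dose 6 (350 mg at t=20 h): 350·exp(−0.04621·11) = 210.529 mg/L
Dose 7 (395 mg at t=24 h): 395·exp(−0.04621·7) = 285.836 mg/L
Dose 8 (295 mg at t=28 h): 295·exp(−0.04621·3) = 256.812 mg/L
C(31) = 79.968 + 57.435 + 15.547 + 105.983 + 90.000 + 210.529 + 285.836 + 256.812 = 1102.110 mg/L

1102.110 mg/L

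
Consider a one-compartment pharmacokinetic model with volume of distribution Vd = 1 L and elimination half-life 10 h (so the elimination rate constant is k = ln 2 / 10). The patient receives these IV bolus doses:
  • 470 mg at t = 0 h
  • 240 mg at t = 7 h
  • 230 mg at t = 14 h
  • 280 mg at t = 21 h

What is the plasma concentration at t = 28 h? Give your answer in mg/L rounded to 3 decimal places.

k = ln 2 / 10 = 0.06931 per h
Dose 1 (470 mg at t=0 h): 470·exp(−0.06931·28) = 67.486 mg/L
Dose 2 (240 mg at t=7 h): 240·exp(−0.06931·21) = 55.982 mg/L
Dose 3 (230 mg at t=14 h): 230·exp(−0.06931·14) = 87.154 mg/L
Dose 4 (280 mg at t=21 h): 280·exp(−0.06931·7) = 172.360 mg/L
C(28) = 67.486 + 55.982 + 87.154 + 172.360 = 382.982 mg/L

382.982 mg/L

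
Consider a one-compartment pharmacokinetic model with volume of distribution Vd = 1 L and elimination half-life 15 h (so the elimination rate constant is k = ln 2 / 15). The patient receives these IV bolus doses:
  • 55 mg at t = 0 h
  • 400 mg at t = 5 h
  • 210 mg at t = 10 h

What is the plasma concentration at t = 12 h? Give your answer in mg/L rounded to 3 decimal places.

512.505 mg/L

k = ln 2 / 15 = 0.04621 per h
Dose 1 (55 mg at t=0 h): 55·exp(−0.04621·12) = 31.589 mg/L
Dose 2 (400 mg at t=5 h): 400·exp(−0.04621·7) = 289.454 mg/L
Dose 3 (210 mg at t=10 h): 210·exp(−0.04621·2) = 191.462 mg/L
C(12) = 31.589 + 289.454 + 191.462 = 512.505 mg/L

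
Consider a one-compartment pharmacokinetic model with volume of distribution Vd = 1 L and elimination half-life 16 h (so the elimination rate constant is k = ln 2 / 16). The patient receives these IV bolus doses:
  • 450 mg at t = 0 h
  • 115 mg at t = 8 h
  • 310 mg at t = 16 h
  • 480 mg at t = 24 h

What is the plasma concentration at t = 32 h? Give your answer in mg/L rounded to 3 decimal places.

647.570 mg/L

k = ln 2 / 16 = 0.04332 per h
Dose 1 (450 mg at t=0 h): 450·exp(−0.04332·32) = 112.500 mg/L
Dose 2 (115 mg at t=8 h): 115·exp(−0.04332·24) = 40.659 mg/L
Dose 3 (310 mg at t=16 h): 310·exp(−0.04332·16) = 155.000 mg/L
Dose 4 (480 mg at t=24 h): 480·exp(−0.04332·8) = 339.411 mg/L
C(32) = 112.500 + 40.659 + 155.000 + 339.411 = 647.570 mg/L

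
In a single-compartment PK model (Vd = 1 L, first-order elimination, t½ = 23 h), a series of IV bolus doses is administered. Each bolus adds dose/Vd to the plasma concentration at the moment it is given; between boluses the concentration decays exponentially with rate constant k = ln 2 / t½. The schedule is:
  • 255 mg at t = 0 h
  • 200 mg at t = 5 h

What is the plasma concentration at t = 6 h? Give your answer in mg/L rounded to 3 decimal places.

k = ln 2 / 23 = 0.03014 per h
Dose 1 (255 mg at t=0 h): 255·exp(−0.03014·6) = 212.819 mg/L
Dose 2 (200 mg at t=5 h): 200·exp(−0.03014·1) = 194.063 mg/L
C(6) = 212.819 + 194.063 = 406.882 mg/L

406.882 mg/L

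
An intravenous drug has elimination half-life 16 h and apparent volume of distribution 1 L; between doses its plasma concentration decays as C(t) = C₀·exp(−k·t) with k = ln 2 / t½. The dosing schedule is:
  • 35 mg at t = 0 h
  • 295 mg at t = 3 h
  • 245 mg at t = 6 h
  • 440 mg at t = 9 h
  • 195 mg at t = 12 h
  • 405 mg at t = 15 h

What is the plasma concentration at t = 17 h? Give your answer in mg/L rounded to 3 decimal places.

k = ln 2 / 16 = 0.04332 per h
Dose 1 (35 mg at t=0 h): 35·exp(−0.04332·17) = 16.758 mg/L
Dose 2 (295 mg at t=3 h): 295·exp(−0.04332·14) = 160.850 mg/L
Dose 3 (245 mg at t=6 h): 245·exp(−0.04332·11) = 152.128 mg/L
Dose 4 (440 mg at t=9 h): 440·exp(−0.04332·8) = 311.127 mg/L
Dose 5 (195 mg at t=12 h): 195·exp(−0.04332·5) = 157.023 mg/L
Dose 6 (405 mg at t=15 h): 405·exp(−0.04332·2) = 371.387 mg/L
C(17) = 16.758 + 160.850 + 152.128 + 311.127 + 157.023 + 371.387 = 1169.272 mg/L

1169.272 mg/L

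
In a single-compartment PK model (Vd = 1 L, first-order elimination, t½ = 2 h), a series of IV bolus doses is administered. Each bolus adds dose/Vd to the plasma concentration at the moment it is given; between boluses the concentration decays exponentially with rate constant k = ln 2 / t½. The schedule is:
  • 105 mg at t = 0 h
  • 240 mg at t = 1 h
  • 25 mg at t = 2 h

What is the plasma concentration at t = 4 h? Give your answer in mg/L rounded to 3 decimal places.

123.603 mg/L

k = ln 2 / 2 = 0.34657 per h
Dose 1 (105 mg at t=0 h): 105·exp(−0.34657·4) = 26.250 mg/L
Dose 2 (240 mg at t=1 h): 240·exp(−0.34657·3) = 84.853 mg/L
Dose 3 (25 mg at t=2 h): 25·exp(−0.34657·2) = 12.500 mg/L
C(4) = 26.250 + 84.853 + 12.500 = 123.603 mg/L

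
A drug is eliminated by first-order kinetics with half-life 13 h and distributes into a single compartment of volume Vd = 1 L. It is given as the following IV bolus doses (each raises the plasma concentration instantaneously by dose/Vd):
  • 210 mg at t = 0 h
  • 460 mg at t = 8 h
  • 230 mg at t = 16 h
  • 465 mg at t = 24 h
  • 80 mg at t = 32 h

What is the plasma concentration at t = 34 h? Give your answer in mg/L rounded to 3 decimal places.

582.095 mg/L

k = ln 2 / 13 = 0.05332 per h
Dose 1 (210 mg at t=0 h): 210·exp(−0.05332·34) = 34.270 mg/L
Dose 2 (460 mg at t=8 h): 460·exp(−0.05332·26) = 115.000 mg/L
Dose 3 (230 mg at t=16 h): 230·exp(−0.05332·18) = 88.088 mg/L
Dose 4 (465 mg at t=24 h): 465·exp(−0.05332·10) = 272.830 mg/L
Dose 5 (80 mg at t=32 h): 80·exp(−0.05332·2) = 71.908 mg/L
C(34) = 34.270 + 115.000 + 88.088 + 272.830 + 71.908 = 582.095 mg/L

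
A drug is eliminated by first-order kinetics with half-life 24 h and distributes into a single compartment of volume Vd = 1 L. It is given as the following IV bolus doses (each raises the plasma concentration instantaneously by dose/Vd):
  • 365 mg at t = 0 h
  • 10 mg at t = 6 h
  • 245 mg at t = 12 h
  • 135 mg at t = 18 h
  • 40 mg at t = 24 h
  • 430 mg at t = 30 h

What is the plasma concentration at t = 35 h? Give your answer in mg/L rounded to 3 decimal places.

k = ln 2 / 24 = 0.02888 per h
Dose 1 (365 mg at t=0 h): 365·exp(−0.02888·35) = 132.828 mg/L
Dose 2 (10 mg at t=6 h): 10·exp(−0.02888·29) = 4.328 mg/L
Dose 3 (245 mg at t=12 h): 245·exp(−0.02888·23) = 126.090 mg/L
Dose 4 (135 mg at t=18 h): 135·exp(−0.02888·17) = 82.624 mg/L
Dose 5 (40 mg at t=24 h): 40·exp(−0.02888·11) = 29.113 mg/L
Dose 6 (430 mg at t=30 h): 430·exp(−0.02888·5) = 372.181 mg/L
C(35) = 132.828 + 4.328 + 126.090 + 82.624 + 29.113 + 372.181 = 747.163 mg/L

747.163 mg/L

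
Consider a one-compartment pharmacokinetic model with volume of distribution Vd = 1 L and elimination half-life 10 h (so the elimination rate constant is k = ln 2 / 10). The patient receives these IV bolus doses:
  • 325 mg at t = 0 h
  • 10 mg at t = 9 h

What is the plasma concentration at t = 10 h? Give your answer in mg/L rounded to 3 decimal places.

171.830 mg/L

k = ln 2 / 10 = 0.06931 per h
Dose 1 (325 mg at t=0 h): 325·exp(−0.06931·10) = 162.500 mg/L
Dose 2 (10 mg at t=9 h): 10·exp(−0.06931·1) = 9.330 mg/L
C(10) = 162.500 + 9.330 = 171.830 mg/L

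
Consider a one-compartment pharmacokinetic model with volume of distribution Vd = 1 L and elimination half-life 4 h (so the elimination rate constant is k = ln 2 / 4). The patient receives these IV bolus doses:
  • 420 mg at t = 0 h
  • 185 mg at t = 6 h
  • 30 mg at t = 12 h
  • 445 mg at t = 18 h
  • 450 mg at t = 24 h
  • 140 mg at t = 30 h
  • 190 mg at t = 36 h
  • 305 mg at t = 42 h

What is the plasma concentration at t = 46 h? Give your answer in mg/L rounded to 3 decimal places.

208.666 mg/L

k = ln 2 / 4 = 0.17329 per h
Dose 1 (420 mg at t=0 h): 420·exp(−0.17329·46) = 0.145 mg/L
Dose 2 (185 mg at t=6 h): 185·exp(−0.17329·40) = 0.181 mg/L
Dose 3 (30 mg at t=12 h): 30·exp(−0.17329·34) = 0.083 mg/L
Dose 4 (445 mg at t=18 h): 445·exp(−0.17329·28) = 3.477 mg/L
Dose 5 (450 mg at t=24 h): 450·exp(−0.17329·22) = 9.944 mg/L
Dose 6 (140 mg at t=30 h): 140·exp(−0.17329·16) = 8.750 mg/L
Dose 7 (190 mg at t=36 h): 190·exp(−0.17329·10) = 33.588 mg/L
Dose 8 (305 mg at t=42 h): 305·exp(−0.17329·4) = 152.500 mg/L
C(46) = 0.145 + 0.181 + 0.083 + 3.477 + 9.944 + 8.750 + 33.588 + 152.500 = 208.666 mg/L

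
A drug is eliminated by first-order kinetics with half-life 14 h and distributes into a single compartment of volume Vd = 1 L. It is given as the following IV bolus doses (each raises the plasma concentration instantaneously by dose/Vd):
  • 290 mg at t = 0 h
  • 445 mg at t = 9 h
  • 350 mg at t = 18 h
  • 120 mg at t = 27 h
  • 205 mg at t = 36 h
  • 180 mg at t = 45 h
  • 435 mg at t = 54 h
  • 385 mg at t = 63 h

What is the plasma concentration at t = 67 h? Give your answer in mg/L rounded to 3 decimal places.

k = ln 2 / 14 = 0.04951 per h
Dose 1 (290 mg at t=0 h): 290·exp(−0.04951·67) = 10.514 mg/L
Dose 2 (445 mg at t=9 h): 445·exp(−0.04951·58) = 25.190 mg/L
Dose 3 (350 mg at t=18 h): 350·exp(−0.04951·49) = 30.936 mg/L
Dose 4 (120 mg at t=27 h): 120·exp(−0.04951·40) = 16.561 mg/L
Dose 5 (205 mg at t=36 h): 205·exp(−0.04951·31) = 44.176 mg/L
Dose 6 (180 mg at t=45 h): 180·exp(−0.04951·22) = 60.566 mg/L
Dose 7 (435 mg at t=54 h): 435·exp(−0.04951·13) = 228.540 mg/L
Dose 8 (385 mg at t=63 h): 385·exp(−0.04951·4) = 315.829 mg/L
C(67) = 10.514 + 25.190 + 30.936 + 16.561 + 44.176 + 60.566 + 228.540 + 315.829 = 732.312 mg/L

732.312 mg/L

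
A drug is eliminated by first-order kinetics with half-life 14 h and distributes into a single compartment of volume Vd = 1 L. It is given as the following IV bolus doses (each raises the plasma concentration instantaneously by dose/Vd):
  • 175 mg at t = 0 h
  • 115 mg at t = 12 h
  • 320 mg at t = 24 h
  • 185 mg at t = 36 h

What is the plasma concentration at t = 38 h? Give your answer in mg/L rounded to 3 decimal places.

k = ln 2 / 14 = 0.04951 per h
Dose 1 (175 mg at t=0 h): 175·exp(−0.04951·38) = 26.666 mg/L
Dose 2 (115 mg at t=12 h): 115·exp(−0.04951·26) = 31.743 mg/L
Dose 3 (320 mg at t=24 h): 320·exp(−0.04951·14) = 160.000 mg/L
Dose 4 (185 mg at t=36 h): 185·exp(−0.04951·2) = 167.559 mg/L
C(38) = 26.666 + 31.743 + 160.000 + 167.559 = 385.967 mg/L

385.967 mg/L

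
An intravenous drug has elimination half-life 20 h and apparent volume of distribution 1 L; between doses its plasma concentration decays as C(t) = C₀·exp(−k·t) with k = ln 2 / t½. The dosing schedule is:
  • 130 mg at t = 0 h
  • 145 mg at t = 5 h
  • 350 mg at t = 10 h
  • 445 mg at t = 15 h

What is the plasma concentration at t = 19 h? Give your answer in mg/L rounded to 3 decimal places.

k = ln 2 / 20 = 0.03466 per h
Dose 1 (130 mg at t=0 h): 130·exp(−0.03466·19) = 67.292 mg/L
Dose 2 (145 mg at t=5 h): 145·exp(−0.03466·14) = 89.258 mg/L
Dose 3 (350 mg at t=10 h): 350·exp(−0.03466·9) = 256.215 mg/L
Dose 4 (445 mg at t=15 h): 445·exp(−0.03466·4) = 387.395 mg/L
C(19) = 67.292 + 89.258 + 256.215 + 387.395 = 800.160 mg/L

800.160 mg/L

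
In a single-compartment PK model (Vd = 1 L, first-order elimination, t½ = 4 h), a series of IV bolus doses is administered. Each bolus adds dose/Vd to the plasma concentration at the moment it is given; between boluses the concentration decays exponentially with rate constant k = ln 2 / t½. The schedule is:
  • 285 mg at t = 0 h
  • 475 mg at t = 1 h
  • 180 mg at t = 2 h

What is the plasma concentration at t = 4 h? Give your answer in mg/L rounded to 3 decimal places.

552.216 mg/L

k = ln 2 / 4 = 0.17329 per h
Dose 1 (285 mg at t=0 h): 285·exp(−0.17329·4) = 142.500 mg/L
Dose 2 (475 mg at t=1 h): 475·exp(−0.17329·3) = 282.437 mg/L
Dose 3 (180 mg at t=2 h): 180·exp(−0.17329·2) = 127.279 mg/L
C(4) = 142.500 + 282.437 + 127.279 = 552.216 mg/L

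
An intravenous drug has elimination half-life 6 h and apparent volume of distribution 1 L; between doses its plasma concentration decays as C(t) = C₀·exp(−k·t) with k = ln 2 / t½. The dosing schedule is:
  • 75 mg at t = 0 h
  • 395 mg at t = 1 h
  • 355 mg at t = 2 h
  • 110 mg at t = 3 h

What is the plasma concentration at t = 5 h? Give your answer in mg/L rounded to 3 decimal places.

629.257 mg/L

k = ln 2 / 6 = 0.11552 per h
Dose 1 (75 mg at t=0 h): 75·exp(−0.11552·5) = 42.092 mg/L
Dose 2 (395 mg at t=1 h): 395·exp(−0.11552·4) = 248.834 mg/L
Dose 3 (355 mg at t=2 h): 355·exp(−0.11552·3) = 251.023 mg/L
Dose 4 (110 mg at t=3 h): 110·exp(−0.11552·2) = 87.307 mg/L
C(5) = 42.092 + 248.834 + 251.023 + 87.307 = 629.257 mg/L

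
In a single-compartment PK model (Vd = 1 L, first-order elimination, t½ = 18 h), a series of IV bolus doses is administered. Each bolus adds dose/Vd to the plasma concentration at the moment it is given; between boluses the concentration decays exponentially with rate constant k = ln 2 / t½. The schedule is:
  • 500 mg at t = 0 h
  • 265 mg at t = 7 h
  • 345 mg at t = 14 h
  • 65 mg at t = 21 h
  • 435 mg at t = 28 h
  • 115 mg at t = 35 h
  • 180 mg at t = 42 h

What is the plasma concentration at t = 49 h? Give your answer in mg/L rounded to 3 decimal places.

k = ln 2 / 18 = 0.03851 per h
Dose 1 (500 mg at t=0 h): 500·exp(−0.03851·49) = 75.770 mg/L
Dose 2 (265 mg at t=7 h): 265·exp(−0.03851·42) = 52.583 mg/L
Dose 3 (345 mg at t=14 h): 345·exp(−0.03851·35) = 89.636 mg/L
Dose 4 (65 mg at t=21 h): 65·exp(−0.03851·28) = 22.113 mg/L
Dose 5 (435 mg at t=28 h): 435·exp(−0.03851·21) = 193.770 mg/L
Dose 6 (115 mg at t=35 h): 115·exp(−0.03851·14) = 67.075 mg/L
Dose 7 (180 mg at t=42 h): 180·exp(−0.03851·7) = 137.469 mg/L
C(49) = 75.770 + 52.583 + 89.636 + 22.113 + 193.770 + 67.075 + 137.469 = 638.417 mg/L

638.417 mg/L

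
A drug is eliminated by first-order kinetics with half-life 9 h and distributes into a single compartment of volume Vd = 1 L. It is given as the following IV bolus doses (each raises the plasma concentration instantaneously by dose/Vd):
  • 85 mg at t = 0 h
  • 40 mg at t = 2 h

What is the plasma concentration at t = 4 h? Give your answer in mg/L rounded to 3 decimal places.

k = ln 2 / 9 = 0.07702 per h
Dose 1 (85 mg at t=0 h): 85·exp(−0.07702·4) = 62.464 mg/L
Dose 2 (40 mg at t=2 h): 40·exp(−0.07702·2) = 34.290 mg/L
C(4) = 62.464 + 34.290 = 96.753 mg/L

96.753 mg/L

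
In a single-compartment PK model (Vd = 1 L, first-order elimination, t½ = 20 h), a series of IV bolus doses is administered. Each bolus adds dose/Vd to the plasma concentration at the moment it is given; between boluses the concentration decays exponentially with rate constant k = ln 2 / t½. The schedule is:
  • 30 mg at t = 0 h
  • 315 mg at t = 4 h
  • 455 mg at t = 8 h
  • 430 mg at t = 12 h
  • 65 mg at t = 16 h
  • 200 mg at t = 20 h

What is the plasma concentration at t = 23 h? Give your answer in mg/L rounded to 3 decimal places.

k = ln 2 / 20 = 0.03466 per h
Dose 1 (30 mg at t=0 h): 30·exp(−0.03466·23) = 13.519 mg/L
Dose 2 (315 mg at t=4 h): 315·exp(−0.03466·19) = 163.054 mg/L
Dose 3 (455 mg at t=8 h): 455·exp(−0.03466·15) = 270.545 mg/L
Dose 4 (430 mg at t=12 h): 430·exp(−0.03466·11) = 293.699 mg/L
Dose 5 (65 mg at t=16 h): 65·exp(−0.03466·7) = 50.998 mg/L
Dose 6 (200 mg at t=20 h): 200·exp(−0.03466·3) = 180.250 mg/L
C(23) = 13.519 + 163.054 + 270.545 + 293.699 + 50.998 + 180.250 = 972.064 mg/L

972.064 mg/L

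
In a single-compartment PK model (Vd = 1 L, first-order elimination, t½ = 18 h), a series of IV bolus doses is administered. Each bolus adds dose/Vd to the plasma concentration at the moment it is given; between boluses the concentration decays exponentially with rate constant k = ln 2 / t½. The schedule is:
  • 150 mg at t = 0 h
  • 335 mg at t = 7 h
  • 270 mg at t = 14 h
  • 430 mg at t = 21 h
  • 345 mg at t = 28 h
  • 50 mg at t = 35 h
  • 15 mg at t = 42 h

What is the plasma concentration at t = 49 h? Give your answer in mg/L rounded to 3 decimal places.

499.937 mg/L

k = ln 2 / 18 = 0.03851 per h
Dose 1 (150 mg at t=0 h): 150·exp(−0.03851·49) = 22.731 mg/L
Dose 2 (335 mg at t=7 h): 335·exp(−0.03851·42) = 66.472 mg/L
Dose 3 (270 mg at t=14 h): 270·exp(−0.03851·35) = 70.150 mg/L
Dose 4 (430 mg at t=21 h): 430·exp(−0.03851·28) = 146.285 mg/L
Dose 5 (345 mg at t=28 h): 345·exp(−0.03851·21) = 153.680 mg/L
Dose 6 (50 mg at t=35 h): 50·exp(−0.03851·14) = 29.163 mg/L
Dose 7 (15 mg at t=42 h): 15·exp(−0.03851·7) = 11.456 mg/L
C(49) = 22.731 + 66.472 + 70.150 + 146.285 + 153.680 + 29.163 + 11.456 = 499.937 mg/L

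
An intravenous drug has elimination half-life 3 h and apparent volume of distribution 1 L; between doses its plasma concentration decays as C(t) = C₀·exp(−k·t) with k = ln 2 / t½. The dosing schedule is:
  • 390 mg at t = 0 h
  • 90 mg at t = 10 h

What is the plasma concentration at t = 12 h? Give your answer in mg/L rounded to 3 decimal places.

81.071 mg/L

k = ln 2 / 3 = 0.23105 per h
Dose 1 (390 mg at t=0 h): 390·exp(−0.23105·12) = 24.375 mg/L
Dose 2 (90 mg at t=10 h): 90·exp(−0.23105·2) = 56.696 mg/L
C(12) = 24.375 + 56.696 = 81.071 mg/L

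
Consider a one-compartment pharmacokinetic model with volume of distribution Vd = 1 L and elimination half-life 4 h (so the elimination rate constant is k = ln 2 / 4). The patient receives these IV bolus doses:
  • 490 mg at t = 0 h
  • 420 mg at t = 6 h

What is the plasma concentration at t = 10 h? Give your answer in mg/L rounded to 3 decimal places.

296.621 mg/L

k = ln 2 / 4 = 0.17329 per h
Dose 1 (490 mg at t=0 h): 490·exp(−0.17329·10) = 86.621 mg/L
Dose 2 (420 mg at t=6 h): 420·exp(−0.17329·4) = 210.000 mg/L
C(10) = 86.621 + 210.000 = 296.621 mg/L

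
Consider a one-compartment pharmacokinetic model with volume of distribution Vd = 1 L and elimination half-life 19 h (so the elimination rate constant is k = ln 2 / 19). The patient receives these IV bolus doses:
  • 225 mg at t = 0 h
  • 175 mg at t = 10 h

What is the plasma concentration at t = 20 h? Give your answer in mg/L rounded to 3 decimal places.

k = ln 2 / 19 = 0.03648 per h
Dose 1 (225 mg at t=0 h): 225·exp(−0.03648·20) = 108.470 mg/L
Dose 2 (175 mg at t=10 h): 175·exp(−0.03648·10) = 121.507 mg/L
C(20) = 108.470 + 121.507 = 229.977 mg/L

229.977 mg/L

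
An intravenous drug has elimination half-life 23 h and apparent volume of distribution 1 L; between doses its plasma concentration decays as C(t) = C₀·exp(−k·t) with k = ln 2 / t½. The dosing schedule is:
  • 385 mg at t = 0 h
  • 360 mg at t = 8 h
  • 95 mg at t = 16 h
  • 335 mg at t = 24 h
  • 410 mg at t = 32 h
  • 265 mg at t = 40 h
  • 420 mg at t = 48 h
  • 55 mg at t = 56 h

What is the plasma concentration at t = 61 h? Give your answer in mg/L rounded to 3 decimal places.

k = ln 2 / 23 = 0.03014 per h
Dose 1 (385 mg at t=0 h): 385·exp(−0.03014·61) = 61.246 mg/L
Dose 2 (360 mg at t=8 h): 360·exp(−0.03014·53) = 72.883 mg/L
Dose 3 (95 mg at t=16 h): 95·exp(−0.03014·45) = 24.477 mg/L
Dose 4 (335 mg at t=24 h): 335·exp(−0.03014·37) = 109.845 mg/L
Dose 5 (410 mg at t=32 h): 410·exp(−0.03014·29) = 171.090 mg/L
Dose 6 (265 mg at t=40 h): 265·exp(−0.03014·21) = 140.732 mg/L
Dose 7 (420 mg at t=48 h): 420·exp(−0.03014·13) = 283.858 mg/L
Dose 8 (55 mg at t=56 h): 55·exp(−0.03014·5) = 47.307 mg/L
C(61) = 61.246 + 72.883 + 24.477 + 109.845 + 171.090 + 140.732 + 283.858 + 47.307 = 911.437 mg/L

911.437 mg/L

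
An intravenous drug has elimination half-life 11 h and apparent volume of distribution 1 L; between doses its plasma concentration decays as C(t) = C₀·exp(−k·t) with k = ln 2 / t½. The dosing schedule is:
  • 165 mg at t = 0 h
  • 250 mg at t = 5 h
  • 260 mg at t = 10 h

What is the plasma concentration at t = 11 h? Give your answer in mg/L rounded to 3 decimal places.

497.916 mg/L

k = ln 2 / 11 = 0.06301 per h
Dose 1 (165 mg at t=0 h): 165·exp(−0.06301·11) = 82.500 mg/L
Dose 2 (250 mg at t=5 h): 250·exp(−0.06301·6) = 171.294 mg/L
Dose 3 (260 mg at t=10 h): 260·exp(−0.06301·1) = 244.122 mg/L
C(11) = 82.500 + 171.294 + 244.122 = 497.916 mg/L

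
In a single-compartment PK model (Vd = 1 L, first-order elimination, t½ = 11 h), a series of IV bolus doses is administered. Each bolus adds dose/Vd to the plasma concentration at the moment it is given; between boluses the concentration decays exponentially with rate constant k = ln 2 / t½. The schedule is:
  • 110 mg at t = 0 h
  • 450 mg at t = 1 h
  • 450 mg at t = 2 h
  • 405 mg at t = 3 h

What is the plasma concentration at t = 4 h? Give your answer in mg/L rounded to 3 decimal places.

1234.964 mg/L

k = ln 2 / 11 = 0.06301 per h
Dose 1 (110 mg at t=0 h): 110·exp(−0.06301·4) = 85.492 mg/L
Dose 2 (450 mg at t=1 h): 450·exp(−0.06301·3) = 372.489 mg/L
Dose 3 (450 mg at t=2 h): 450·exp(−0.06301·2) = 396.716 mg/L
Dose 4 (405 mg at t=3 h): 405·exp(−0.06301·1) = 380.267 mg/L
C(4) = 85.492 + 372.489 + 396.716 + 380.267 = 1234.964 mg/L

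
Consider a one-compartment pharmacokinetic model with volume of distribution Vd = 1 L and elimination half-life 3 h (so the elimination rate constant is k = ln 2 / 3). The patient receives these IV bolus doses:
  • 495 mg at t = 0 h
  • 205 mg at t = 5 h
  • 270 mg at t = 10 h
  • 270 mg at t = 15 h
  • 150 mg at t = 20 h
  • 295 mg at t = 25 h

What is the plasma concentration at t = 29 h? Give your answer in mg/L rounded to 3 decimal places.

151.210 mg/L

k = ln 2 / 3 = 0.23105 per h
Dose 1 (495 mg at t=0 h): 495·exp(−0.23105·29) = 0.609 mg/L
Dose 2 (205 mg at t=5 h): 205·exp(−0.23105·24) = 0.801 mg/L
Dose 3 (270 mg at t=10 h): 270·exp(−0.23105·19) = 3.348 mg/L
Dose 4 (270 mg at t=15 h): 270·exp(−0.23105·14) = 10.631 mg/L
Dose 5 (150 mg at t=20 h): 150·exp(−0.23105·9) = 18.750 mg/L
Dose 6 (295 mg at t=25 h): 295·exp(−0.23105·4) = 117.071 mg/L
C(29) = 0.609 + 0.801 + 3.348 + 10.631 + 18.750 + 117.071 = 151.210 mg/L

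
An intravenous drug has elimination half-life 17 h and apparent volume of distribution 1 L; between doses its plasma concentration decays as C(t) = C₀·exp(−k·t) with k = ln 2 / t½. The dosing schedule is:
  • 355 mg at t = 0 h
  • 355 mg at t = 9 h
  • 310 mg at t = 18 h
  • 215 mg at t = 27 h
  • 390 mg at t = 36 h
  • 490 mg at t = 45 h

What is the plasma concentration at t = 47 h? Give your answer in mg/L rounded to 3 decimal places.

k = ln 2 / 17 = 0.04077 per h
Dose 1 (355 mg at t=0 h): 355·exp(−0.04077·47) = 52.236 mg/L
Dose 2 (355 mg at t=9 h): 355·exp(−0.04077·38) = 75.394 mg/L
Dose 3 (310 mg at t=18 h): 310·exp(−0.04077·29) = 95.025 mg/L
Dose 4 (215 mg at t=27 h): 215·exp(−0.04077·20) = 95.123 mg/L
Dose 5 (390 mg at t=36 h): 390·exp(−0.04077·11) = 249.047 mg/L
Dose 6 (490 mg at t=45 h): 490·exp(−0.04077·2) = 451.628 mg/L
C(47) = 52.236 + 75.394 + 95.025 + 95.123 + 249.047 + 451.628 = 1018.453 mg/L

1018.453 mg/L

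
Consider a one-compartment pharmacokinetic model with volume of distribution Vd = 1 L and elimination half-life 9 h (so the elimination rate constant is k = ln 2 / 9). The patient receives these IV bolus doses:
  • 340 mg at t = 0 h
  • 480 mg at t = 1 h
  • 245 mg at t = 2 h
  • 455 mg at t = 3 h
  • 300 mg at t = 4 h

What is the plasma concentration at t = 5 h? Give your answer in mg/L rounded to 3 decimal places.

k = ln 2 / 9 = 0.07702 per h
Dose 1 (340 mg at t=0 h): 340·exp(−0.07702·5) = 231.334 mg/L
Dose 2 (480 mg at t=1 h): 480·exp(−0.07702·4) = 352.736 mg/L
Dose 3 (245 mg at t=2 h): 245·exp(−0.07702·3) = 194.457 mg/L
Dose 4 (455 mg at t=3 h): 455·exp(−0.07702·2) = 390.046 mg/L
Dose 5 (300 mg at t=4 h): 300·exp(−0.07702·1) = 277.762 mg/L
C(5) = 231.334 + 352.736 + 194.457 + 390.046 + 277.762 = 1446.336 mg/L

1446.336 mg/L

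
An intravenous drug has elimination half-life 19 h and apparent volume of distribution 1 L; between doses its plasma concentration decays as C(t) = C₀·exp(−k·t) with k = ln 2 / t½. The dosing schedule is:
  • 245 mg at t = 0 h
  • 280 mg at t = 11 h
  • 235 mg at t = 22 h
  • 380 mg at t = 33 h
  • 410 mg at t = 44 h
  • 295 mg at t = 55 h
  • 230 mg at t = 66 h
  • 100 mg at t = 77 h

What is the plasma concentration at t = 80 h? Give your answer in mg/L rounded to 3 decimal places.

588.966 mg/L

k = ln 2 / 19 = 0.03648 per h
Dose 1 (245 mg at t=0 h): 245·exp(−0.03648·80) = 13.233 mg/L
Dose 2 (280 mg at t=11 h): 280·exp(−0.03648·69) = 22.591 mg/L
Dose 3 (235 mg at t=22 h): 235·exp(−0.03648·58) = 28.323 mg/L
Dose 4 (380 mg at t=33 h): 380·exp(−0.03648·47) = 68.412 mg/L
Dose 5 (410 mg at t=44 h): 410·exp(−0.03648·36) = 110.258 mg/L
Dose 6 (295 mg at t=55 h): 295·exp(−0.03648·25) = 118.503 mg/L
Dose 7 (230 mg at t=66 h): 230·exp(−0.03648·14) = 138.012 mg/L
Dose 8 (100 mg at t=77 h): 100·exp(−0.03648·3) = 89.633 mg/L
C(80) = 13.233 + 22.591 + 28.323 + 68.412 + 110.258 + 118.503 + 138.012 + 89.633 = 588.966 mg/L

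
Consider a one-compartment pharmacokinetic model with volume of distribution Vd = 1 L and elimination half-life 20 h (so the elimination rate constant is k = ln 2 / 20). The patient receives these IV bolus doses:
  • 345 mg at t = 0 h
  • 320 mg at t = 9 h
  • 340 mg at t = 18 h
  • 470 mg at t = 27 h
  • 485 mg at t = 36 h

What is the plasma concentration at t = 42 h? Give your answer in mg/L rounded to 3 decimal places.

k = ln 2 / 20 = 0.03466 per h
Dose 1 (345 mg at t=0 h): 345·exp(−0.03466·42) = 80.474 mg/L
Dose 2 (320 mg at t=9 h): 320·exp(−0.03466·33) = 101.965 mg/L
Dose 3 (340 mg at t=18 h): 340·exp(−0.03466·24) = 147.994 mg/L
Dose 4 (470 mg at t=27 h): 470·exp(−0.03466·15) = 279.464 mg/L
Dose 5 (485 mg at t=36 h): 485·exp(−0.03466·6) = 393.942 mg/L
C(42) = 80.474 + 101.965 + 147.994 + 279.464 + 393.942 = 1003.839 mg/L

1003.839 mg/L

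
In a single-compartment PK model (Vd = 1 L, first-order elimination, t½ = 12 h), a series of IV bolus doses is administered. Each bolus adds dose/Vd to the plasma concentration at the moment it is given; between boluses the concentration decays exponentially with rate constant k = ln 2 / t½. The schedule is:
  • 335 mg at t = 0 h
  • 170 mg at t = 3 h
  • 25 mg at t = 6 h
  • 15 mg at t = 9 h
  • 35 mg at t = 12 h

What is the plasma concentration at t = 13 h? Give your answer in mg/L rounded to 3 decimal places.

k = ln 2 / 12 = 0.05776 per h
Dose 1 (335 mg at t=0 h): 335·exp(−0.05776·13) = 158.099 mg/L
Dose 2 (170 mg at t=3 h): 170·exp(−0.05776·10) = 95.409 mg/L
Dose 3 (25 mg at t=6 h): 25·exp(−0.05776·7) = 16.685 mg/L
Dose 4 (15 mg at t=9 h): 15·exp(−0.05776·4) = 11.906 mg/L
Dose 5 (35 mg at t=12 h): 35·exp(−0.05776·1) = 33.036 mg/L
C(13) = 158.099 + 95.409 + 16.685 + 11.906 + 33.036 = 315.135 mg/L

315.135 mg/L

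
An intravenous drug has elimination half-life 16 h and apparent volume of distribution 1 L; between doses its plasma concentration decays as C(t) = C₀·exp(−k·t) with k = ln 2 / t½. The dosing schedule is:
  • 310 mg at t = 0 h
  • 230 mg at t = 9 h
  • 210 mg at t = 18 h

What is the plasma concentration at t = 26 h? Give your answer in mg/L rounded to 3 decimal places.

k = ln 2 / 16 = 0.04332 per h
Dose 1 (310 mg at t=0 h): 310·exp(−0.04332·26) = 100.505 mg/L
Dose 2 (230 mg at t=9 h): 230·exp(−0.04332·17) = 110.124 mg/L
Dose 3 (210 mg at t=18 h): 210·exp(−0.04332·8) = 148.492 mg/L
C(26) = 100.505 + 110.124 + 148.492 = 359.122 mg/L

359.122 mg/L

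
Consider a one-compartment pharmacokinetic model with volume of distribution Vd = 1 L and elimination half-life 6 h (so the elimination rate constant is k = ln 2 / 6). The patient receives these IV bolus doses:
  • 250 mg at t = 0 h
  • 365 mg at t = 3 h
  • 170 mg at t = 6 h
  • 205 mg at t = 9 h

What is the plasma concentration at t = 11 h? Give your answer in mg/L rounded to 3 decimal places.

473.122 mg/L

k = ln 2 / 6 = 0.11552 per h
Dose 1 (250 mg at t=0 h): 250·exp(−0.11552·11) = 70.154 mg/L
Dose 2 (365 mg at t=3 h): 365·exp(−0.11552·8) = 144.850 mg/L
Dose 3 (170 mg at t=6 h): 170·exp(−0.11552·5) = 95.409 mg/L
Dose 4 (205 mg at t=9 h): 205·exp(−0.11552·2) = 162.709 mg/L
C(11) = 70.154 + 144.850 + 95.409 + 162.709 = 473.122 mg/L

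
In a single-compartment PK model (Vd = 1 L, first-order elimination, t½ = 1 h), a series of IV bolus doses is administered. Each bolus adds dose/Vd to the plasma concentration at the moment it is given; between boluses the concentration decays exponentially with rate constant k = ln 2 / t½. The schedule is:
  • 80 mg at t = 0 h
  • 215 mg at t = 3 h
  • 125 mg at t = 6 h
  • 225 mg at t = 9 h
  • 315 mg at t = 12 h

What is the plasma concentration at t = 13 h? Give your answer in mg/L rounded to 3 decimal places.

172.759 mg/L

k = ln 2 / 1 = 0.69315 per h
Dose 1 (80 mg at t=0 h): 80·exp(−0.69315·13) = 0.010 mg/L
Dose 2 (215 mg at t=3 h): 215·exp(−0.69315·10) = 0.210 mg/L
Dose 3 (125 mg at t=6 h): 125·exp(−0.69315·7) = 0.977 mg/L
Dose 4 (225 mg at t=9 h): 225·exp(−0.69315·4) = 14.062 mg/L
Dose 5 (315 mg at t=12 h): 315·exp(−0.69315·1) = 157.500 mg/L
C(13) = 0.010 + 0.210 + 0.977 + 14.062 + 157.500 = 172.759 mg/L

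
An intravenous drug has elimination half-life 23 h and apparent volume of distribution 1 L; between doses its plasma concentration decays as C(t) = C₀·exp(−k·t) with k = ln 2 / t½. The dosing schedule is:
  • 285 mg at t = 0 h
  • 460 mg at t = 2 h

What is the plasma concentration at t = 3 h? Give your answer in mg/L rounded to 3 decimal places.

k = ln 2 / 23 = 0.03014 per h
Dose 1 (285 mg at t=0 h): 285·exp(−0.03014·3) = 260.363 mg/L
Dose 2 (460 mg at t=2 h): 460·exp(−0.03014·1) = 446.344 mg/L
C(3) = 260.363 + 446.344 = 706.707 mg/L

706.707 mg/L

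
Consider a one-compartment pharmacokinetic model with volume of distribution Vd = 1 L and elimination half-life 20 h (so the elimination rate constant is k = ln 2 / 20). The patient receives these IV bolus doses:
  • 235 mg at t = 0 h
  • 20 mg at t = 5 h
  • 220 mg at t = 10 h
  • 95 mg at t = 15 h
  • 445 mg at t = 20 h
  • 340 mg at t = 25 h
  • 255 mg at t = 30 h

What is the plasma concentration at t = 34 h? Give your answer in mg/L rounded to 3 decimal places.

k = ln 2 / 20 = 0.03466 per h
Dose 1 (235 mg at t=0 h): 235·exp(−0.03466·34) = 72.330 mg/L
Dose 2 (20 mg at t=5 h): 20·exp(−0.03466·29) = 7.320 mg/L
Dose 3 (220 mg at t=10 h): 220·exp(−0.03466·24) = 95.761 mg/L
Dose 4 (95 mg at t=15 h): 95·exp(−0.03466·19) = 49.175 mg/L
Dose 5 (445 mg at t=20 h): 445·exp(−0.03466·14) = 273.930 mg/L
Dose 6 (340 mg at t=25 h): 340·exp(−0.03466·9) = 248.895 mg/L
Dose 7 (255 mg at t=30 h): 255·exp(−0.03466·4) = 221.990 mg/L
C(34) = 72.330 + 7.320 + 95.761 + 49.175 + 273.930 + 248.895 + 221.990 = 969.400 mg/L

969.400 mg/L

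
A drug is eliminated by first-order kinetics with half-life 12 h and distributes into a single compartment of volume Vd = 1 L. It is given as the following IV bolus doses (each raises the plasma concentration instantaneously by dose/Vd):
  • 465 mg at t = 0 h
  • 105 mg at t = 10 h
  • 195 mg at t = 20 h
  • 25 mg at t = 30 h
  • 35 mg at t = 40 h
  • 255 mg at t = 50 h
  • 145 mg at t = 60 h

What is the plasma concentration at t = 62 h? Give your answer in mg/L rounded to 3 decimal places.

k = ln 2 / 12 = 0.05776 per h
Dose 1 (465 mg at t=0 h): 465·exp(−0.05776·62) = 12.946 mg/L
Dose 2 (105 mg at t=10 h): 105·exp(−0.05776·52) = 5.209 mg/L
Dose 3 (195 mg at t=20 h): 195·exp(−0.05776·42) = 17.236 mg/L
Dose 4 (25 mg at t=30 h): 25·exp(−0.05776·32) = 3.937 mg/L
Dose 5 (35 mg at t=40 h): 35·exp(−0.05776·22) = 9.822 mg/L
Dose 6 (255 mg at t=50 h): 255·exp(−0.05776·12) = 127.500 mg/L
Dose 7 (145 mg at t=60 h): 145·exp(−0.05776·2) = 129.180 mg/L
C(62) = 12.946 + 5.209 + 17.236 + 3.937 + 9.822 + 127.500 + 129.180 = 305.829 mg/L

305.829 mg/L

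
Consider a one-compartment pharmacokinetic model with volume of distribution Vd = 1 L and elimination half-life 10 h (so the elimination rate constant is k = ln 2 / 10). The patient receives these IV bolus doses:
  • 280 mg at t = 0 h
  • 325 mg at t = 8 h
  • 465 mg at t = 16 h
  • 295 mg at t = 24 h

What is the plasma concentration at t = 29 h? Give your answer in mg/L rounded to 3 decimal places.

510.766 mg/L

k = ln 2 / 10 = 0.06931 per h
Dose 1 (280 mg at t=0 h): 280·exp(−0.06931·29) = 37.512 mg/L
Dose 2 (325 mg at t=8 h): 325·exp(−0.06931·21) = 75.809 mg/L
Dose 3 (465 mg at t=16 h): 465·exp(−0.06931·13) = 188.849 mg/L
Dose 4 (295 mg at t=24 h): 295·exp(−0.06931·5) = 208.597 mg/L
C(29) = 37.512 + 75.809 + 188.849 + 208.597 = 510.766 mg/L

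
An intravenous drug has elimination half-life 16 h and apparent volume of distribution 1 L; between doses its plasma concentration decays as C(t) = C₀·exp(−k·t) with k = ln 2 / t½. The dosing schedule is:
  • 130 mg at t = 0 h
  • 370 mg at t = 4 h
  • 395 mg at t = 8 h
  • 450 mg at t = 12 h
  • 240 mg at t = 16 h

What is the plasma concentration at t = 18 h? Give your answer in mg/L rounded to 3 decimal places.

k = ln 2 / 16 = 0.04332 per h
Dose 1 (130 mg at t=0 h): 130·exp(−0.04332·18) = 59.605 mg/L
Dose 2 (370 mg at t=4 h): 370·exp(−0.04332·14) = 201.744 mg/L
Dose 3 (395 mg at t=8 h): 395·exp(−0.04332·10) = 256.126 mg/L
Dose 4 (450 mg at t=12 h): 450·exp(−0.04332·6) = 346.997 mg/L
Dose 5 (240 mg at t=16 h): 240·exp(−0.04332·2) = 220.081 mg/L
C(18) = 59.605 + 201.744 + 256.126 + 346.997 + 220.081 = 1084.553 mg/L

1084.553 mg/L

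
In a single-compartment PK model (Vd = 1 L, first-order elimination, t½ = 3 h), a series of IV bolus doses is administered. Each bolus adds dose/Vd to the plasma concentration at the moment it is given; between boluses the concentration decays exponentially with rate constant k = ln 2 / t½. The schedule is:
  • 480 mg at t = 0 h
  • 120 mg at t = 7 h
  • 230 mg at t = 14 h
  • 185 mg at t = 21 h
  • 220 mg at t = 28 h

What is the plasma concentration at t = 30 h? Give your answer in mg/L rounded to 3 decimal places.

168.480 mg/L

k = ln 2 / 3 = 0.23105 per h
Dose 1 (480 mg at t=0 h): 480·exp(−0.23105·30) = 0.469 mg/L
Dose 2 (120 mg at t=7 h): 120·exp(−0.23105·23) = 0.591 mg/L
Dose 3 (230 mg at t=14 h): 230·exp(−0.23105·16) = 5.705 mg/L
Dose 4 (185 mg at t=21 h): 185·exp(−0.23105·9) = 23.125 mg/L
Dose 5 (220 mg at t=28 h): 220·exp(−0.23105·2) = 138.591 mg/L
C(30) = 0.469 + 0.591 + 5.705 + 23.125 + 138.591 = 168.480 mg/L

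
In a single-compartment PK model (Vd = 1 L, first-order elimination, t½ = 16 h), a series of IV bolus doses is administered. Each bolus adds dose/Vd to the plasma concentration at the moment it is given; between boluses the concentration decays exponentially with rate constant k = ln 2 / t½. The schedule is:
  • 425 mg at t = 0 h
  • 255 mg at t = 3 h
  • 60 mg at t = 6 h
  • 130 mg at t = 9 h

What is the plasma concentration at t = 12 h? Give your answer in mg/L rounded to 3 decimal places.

k = ln 2 / 16 = 0.04332 per h
Dose 1 (425 mg at t=0 h): 425·exp(−0.04332·12) = 252.707 mg/L
Dose 2 (255 mg at t=3 h): 255·exp(−0.04332·9) = 172.668 mg/L
Dose 3 (60 mg at t=6 h): 60·exp(−0.04332·6) = 46.266 mg/L
Dose 4 (130 mg at t=9 h): 130·exp(−0.04332·3) = 114.156 mg/L
C(12) = 252.707 + 172.668 + 46.266 + 114.156 = 585.797 mg/L

585.797 mg/L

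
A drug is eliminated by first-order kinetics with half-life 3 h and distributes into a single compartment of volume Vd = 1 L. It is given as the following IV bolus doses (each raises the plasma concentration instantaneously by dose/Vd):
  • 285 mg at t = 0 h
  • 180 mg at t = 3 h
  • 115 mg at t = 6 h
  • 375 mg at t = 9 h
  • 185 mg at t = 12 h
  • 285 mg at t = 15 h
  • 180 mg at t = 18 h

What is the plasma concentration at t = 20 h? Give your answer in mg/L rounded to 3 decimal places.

272.704 mg/L

k = ln 2 / 3 = 0.23105 per h
Dose 1 (285 mg at t=0 h): 285·exp(−0.23105·20) = 2.805 mg/L
Dose 2 (180 mg at t=3 h): 180·exp(−0.23105·17) = 3.544 mg/L
Dose 3 (115 mg at t=6 h): 115·exp(−0.23105·14) = 4.528 mg/L
Dose 4 (375 mg at t=9 h): 375·exp(−0.23105·11) = 29.529 mg/L
Dose 5 (185 mg at t=12 h): 185·exp(−0.23105·8) = 29.136 mg/L
Dose 6 (285 mg at t=15 h): 285·exp(−0.23105·5) = 89.769 mg/L
Dose 7 (180 mg at t=18 h): 180·exp(−0.23105·2) = 113.393 mg/L
C(20) = 2.805 + 3.544 + 4.528 + 29.529 + 29.136 + 89.769 + 113.393 = 272.704 mg/L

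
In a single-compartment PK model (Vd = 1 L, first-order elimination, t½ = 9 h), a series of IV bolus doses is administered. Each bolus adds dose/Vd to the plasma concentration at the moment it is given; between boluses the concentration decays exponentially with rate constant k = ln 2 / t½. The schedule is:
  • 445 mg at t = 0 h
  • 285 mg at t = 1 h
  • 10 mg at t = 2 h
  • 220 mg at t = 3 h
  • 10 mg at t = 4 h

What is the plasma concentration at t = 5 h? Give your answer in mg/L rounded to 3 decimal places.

k = ln 2 / 9 = 0.07702 per h
Dose 1 (445 mg at t=0 h): 445·exp(−0.07702·5) = 302.776 mg/L
Dose 2 (285 mg at t=1 h): 285·exp(−0.07702·4) = 209.437 mg/L
Dose 3 (10 mg at t=2 h): 10·exp(−0.07702·3) = 7.937 mg/L
Dose 4 (220 mg at t=3 h): 220·exp(−0.07702·2) = 188.594 mg/L
Dose 5 (10 mg at t=4 h): 10·exp(−0.07702·1) = 9.259 mg/L
C(5) = 302.776 + 209.437 + 7.937 + 188.594 + 9.259 = 718.002 mg/L

718.002 mg/L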